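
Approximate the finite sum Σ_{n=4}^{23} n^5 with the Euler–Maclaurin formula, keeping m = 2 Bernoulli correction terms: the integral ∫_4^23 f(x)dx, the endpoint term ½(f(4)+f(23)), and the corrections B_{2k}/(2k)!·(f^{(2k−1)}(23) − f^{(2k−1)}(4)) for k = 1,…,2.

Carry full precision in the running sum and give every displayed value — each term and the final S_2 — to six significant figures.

∫_4^23 x^5 dx evaluates to 2.46720e+07.
Boundary: ½(f(4) + f(23)) = ½(1024.00 + 6.43634e+06) = 3.21868e+06.
Running total after boundary: 2.78906e+07.
Order-1 term: 1/12 · (1.39920e+06 − 1280.00) = 116494.
After k=1: 2.80071e+07.
Order-2 term: −1/720 · (31740.0 − 960.000) = -42.7500.

S_2 ≈ 2.80071e+07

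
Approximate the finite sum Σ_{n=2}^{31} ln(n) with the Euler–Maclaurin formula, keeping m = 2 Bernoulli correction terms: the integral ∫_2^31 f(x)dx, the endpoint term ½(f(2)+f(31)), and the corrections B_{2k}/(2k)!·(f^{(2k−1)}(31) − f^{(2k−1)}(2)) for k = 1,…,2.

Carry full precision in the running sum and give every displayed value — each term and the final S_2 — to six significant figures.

Integral: ∫_2^31 ln(x) dx = 76.0673.
½[f(2) + f(31)] = ½[0.693147 + 3.43399] = 2.06357.
So far: 78.1309.
Order-1 term: 1/12 · (0.0322581 − 0.500000) = -0.0389785.
Running total after k=1: 78.0919.
Order-2 term: −1/720 · (6.71344e-05 − 0.250000) = 0.000347129.

S_2 ≈ 78.0922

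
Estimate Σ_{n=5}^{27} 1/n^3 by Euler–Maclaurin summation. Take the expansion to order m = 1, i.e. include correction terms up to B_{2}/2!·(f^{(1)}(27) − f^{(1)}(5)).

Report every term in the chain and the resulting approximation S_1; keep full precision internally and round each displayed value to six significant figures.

Integral: ∫_5^27 1/x^3 dx = 0.0193141.
½[f(5) + f(27)] = ½[0.00800000 + 5.08053e-05] = 0.00402540.
So far: 0.0233395.
Correction k=1: B_{2}/2! · (f^{(1)}(27) − f^{(1)}(5)) = 1/12 · (-5.64503e-06 − (-0.00480000)) = 0.000399530.

S_1 ≈ 0.0237391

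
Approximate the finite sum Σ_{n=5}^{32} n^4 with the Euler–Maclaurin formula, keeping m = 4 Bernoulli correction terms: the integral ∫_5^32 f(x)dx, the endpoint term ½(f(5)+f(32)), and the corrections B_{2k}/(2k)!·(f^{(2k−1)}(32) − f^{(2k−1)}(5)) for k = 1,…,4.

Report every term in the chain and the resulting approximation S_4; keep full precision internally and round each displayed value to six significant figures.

∫_5^32 x^4 dx evaluates to 6.71026e+06.
Endpoint term: (f(5) + f(32))/2 = (625.000 + 1.04858e+06)/2 = 524600.
So far: 7.23486e+06.
Correction k=1: B_{2}/2! · (f^{(1)}(32) − f^{(1)}(5)) = 1/12 · (131072 − 500.000) = 10881.0.
After k=1: 7.24574e+06.
Correction k=2: B_{4}/4! · (f^{(3)}(32) − f^{(3)}(5)) = −1/720 · (768.000 − 120.000) = -0.900000.
After k=2: 7.24574e+06.
Correction k=3: B_{6}/6! · (f^{(5)}(32) − f^{(5)}(5)) = 1/30240 · (0.00000 − 0.00000) = 0.00000.
After k=3: 7.24574e+06.
Correction k=4: B_{8}/8! · (f^{(7)}(32) − f^{(7)}(5)) = −1/1209600 · (0.00000 − 0.00000) = 0.00000.

S_4 ≈ 7.24574e+06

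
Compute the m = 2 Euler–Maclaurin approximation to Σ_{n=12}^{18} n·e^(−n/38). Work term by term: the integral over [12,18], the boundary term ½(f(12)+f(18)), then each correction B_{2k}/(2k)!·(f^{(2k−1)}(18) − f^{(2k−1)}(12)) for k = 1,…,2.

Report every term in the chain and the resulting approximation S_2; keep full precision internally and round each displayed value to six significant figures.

Integral: ∫_12^18 x·e^(−x/38) dx = 60.3908.
Endpoint term: (f(12) + f(18))/2 = (8.75056 + 11.2087)/2 = 9.97961.
Integral + boundary = 70.3704.
k=1: B_{2}/(2)! × [f^{(1)}(18) − f^{(1)}(12)] = 1/12 × (0.327739 − 0.498935) = -0.0142664.
Partial sum through k=1: 70.3561.
k=2: B_{4}/(4)! × [f^{(3)}(18) − f^{(3)}(12)] = −1/720 × (0.00108944 − 0.00135551) = 3.69551e-07.

S_2 ≈ 70.3561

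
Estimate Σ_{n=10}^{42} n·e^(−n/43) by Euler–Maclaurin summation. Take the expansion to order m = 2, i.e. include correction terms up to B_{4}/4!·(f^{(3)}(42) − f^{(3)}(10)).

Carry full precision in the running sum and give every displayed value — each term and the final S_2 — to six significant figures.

S_2 ≈ 441.700

The integral term ∫_10^42 x·e^(−x/43) dx = 429.880.
Boundary: ½(f(10) + f(42)) = ½(7.92504 + 15.8145) = 11.8698.
So far: 441.750.
Order-1 term: 1/12 · (0.00875663 − 0.608200) = -0.0499537.
Partial sum through k=1: 441.700.
Order-2 term: −1/720 · (0.000412021 − 0.00118616) = 1.07519e-06.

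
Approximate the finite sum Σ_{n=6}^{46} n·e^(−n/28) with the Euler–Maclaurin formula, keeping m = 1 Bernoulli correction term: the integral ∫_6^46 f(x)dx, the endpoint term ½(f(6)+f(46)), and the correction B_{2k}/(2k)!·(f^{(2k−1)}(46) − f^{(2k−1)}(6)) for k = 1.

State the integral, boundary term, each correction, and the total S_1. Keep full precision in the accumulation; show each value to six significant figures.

The integral term ∫_6^46 x·e^(−x/28) dx = 367.596.
Boundary: ½(f(6) + f(46)) = ½(4.84271 + 8.89762) = 6.87017.
So far: 374.466.
Correction k=1: B_{2}/2! · (f^{(1)}(46) − f^{(1)}(6)) = 1/12 · (-0.124346 − 0.634164) = -0.0632091.

S_1 ≈ 374.403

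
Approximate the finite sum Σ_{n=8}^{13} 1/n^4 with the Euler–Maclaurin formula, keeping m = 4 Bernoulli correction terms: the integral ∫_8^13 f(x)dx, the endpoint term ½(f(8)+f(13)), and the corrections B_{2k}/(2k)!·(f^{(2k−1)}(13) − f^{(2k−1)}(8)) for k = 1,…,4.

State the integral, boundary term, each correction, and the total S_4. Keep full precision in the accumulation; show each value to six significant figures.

∫_8^13 1/x^4 dx evaluates to 0.000499320.
Endpoint term: (f(8) + f(13))/2 = (0.000244141 + 3.50128e-05)/2 = 0.000139577.
So far: 0.000638896.
k=1: B_{2}/(2)! × [f^{(1)}(13) − f^{(1)}(8)] = 1/12 × (-1.07732e-05 − (-0.000122070)) = 9.27476e-06.
After k=1: 0.000648171.
k=2: B_{4}/(4)! × [f^{(3)}(13) − f^{(3)}(8)] = −1/720 × (-1.91240e-06 − (-5.72205e-05)) = -7.68168e-08.
After k=2: 0.000648094.
k=3: B_{6}/(6)! × [f^{(5)}(13) − f^{(5)}(8)] = 1/30240 × (-6.33693e-07 − (-5.00679e-05)) = 1.63473e-09.
After k=3: 0.000648096.
k=4: B_{8}/(8)! × [f^{(7)}(13) − f^{(7)}(8)] = −1/1209600 × (-3.37470e-07 − (-7.04080e-05)) = -5.79287e-11.

S_4 ≈ 0.000648096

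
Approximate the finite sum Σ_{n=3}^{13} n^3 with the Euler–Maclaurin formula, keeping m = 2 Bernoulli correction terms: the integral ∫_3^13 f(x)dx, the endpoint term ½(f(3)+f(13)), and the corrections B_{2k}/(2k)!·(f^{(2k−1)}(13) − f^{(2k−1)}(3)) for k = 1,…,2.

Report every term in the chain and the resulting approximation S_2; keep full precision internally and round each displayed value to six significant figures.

S_2 ≈ 8272.00

The integral term ∫_3^13 x^3 dx = 7120.00.
½[f(3) + f(13)] = ½[27.0000 + 2197.00] = 1112.00.
So far: 8232.00.
k=1: B_{2}/(2)! × [f^{(1)}(13) − f^{(1)}(3)] = 1/12 × (507.000 − 27.0000) = 40.0000.
Running total after k=1: 8272.00.
k=2: B_{4}/(4)! × [f^{(3)}(13) − f^{(3)}(3)] = −1/720 × (6.00000 − 6.00000) = 0.00000.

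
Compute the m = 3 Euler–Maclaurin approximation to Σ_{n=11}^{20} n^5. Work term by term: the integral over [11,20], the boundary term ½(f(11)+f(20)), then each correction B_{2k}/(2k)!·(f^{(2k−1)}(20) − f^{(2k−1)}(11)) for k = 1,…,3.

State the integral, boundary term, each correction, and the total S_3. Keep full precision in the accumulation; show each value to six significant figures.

The integral term ∫_11^20 x^5 dx = 1.03714e+07.
Endpoint term: (f(11) + f(20))/2 = (161051 + 3.20000e+06)/2 = 1.68053e+06.
So far: 1.20519e+07.
k=1: B_{2}/(2)! × [f^{(1)}(20) − f^{(1)}(11)] = 1/12 × (800000 − 73205.0) = 60566.2.
After k=1: 1.21125e+07.
k=2: B_{4}/(4)! × [f^{(3)}(20) − f^{(3)}(11)] = −1/720 × (24000.0 − 7260.00) = -23.2500.
After k=2: 1.21125e+07.
k=3: B_{6}/(6)! × [f^{(5)}(20) − f^{(5)}(11)] = 1/30240 × (120.000 − 120.000) = 0.00000.

S_3 ≈ 1.21125e+07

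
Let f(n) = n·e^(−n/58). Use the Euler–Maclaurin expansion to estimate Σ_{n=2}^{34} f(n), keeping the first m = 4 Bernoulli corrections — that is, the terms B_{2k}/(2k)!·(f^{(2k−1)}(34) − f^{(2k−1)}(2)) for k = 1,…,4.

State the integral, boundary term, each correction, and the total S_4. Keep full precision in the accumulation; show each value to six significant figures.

Integral: ∫_2^34 x·e^(−x/58) dx = 392.914.
½[f(2) + f(34)] = ½[1.93221 + 18.9188] = 10.4255.
Integral + boundary = 403.340.
k=1: B_{2}/(2)! × [f^{(1)}(34) − f^{(1)}(2)] = 1/12 × (0.230249 − 0.932791) = -0.0585452.
Partial sum through k=1: 403.281.
k=2: B_{4}/(4)! × [f^{(3)}(34) − f^{(3)}(2)] = −1/720 × (0.000399262 − 0.000851665) = 6.28338e-07.
Partial sum through k=2: 403.281.
k=3: B_{6}/(6)! × [f^{(5)}(34) − f^{(5)}(2)] = 1/30240 × (2.17027e-07 − 4.23913e-07) = -6.84148e-12.
Partial sum through k=3: 403.281.
k=4: B_{8}/(8)! × [f^{(7)}(34) − f^{(7)}(2)] = −1/1209600 × (9.37477e-11 − 1.76770e-10) = 6.86366e-17.

S_4 ≈ 403.281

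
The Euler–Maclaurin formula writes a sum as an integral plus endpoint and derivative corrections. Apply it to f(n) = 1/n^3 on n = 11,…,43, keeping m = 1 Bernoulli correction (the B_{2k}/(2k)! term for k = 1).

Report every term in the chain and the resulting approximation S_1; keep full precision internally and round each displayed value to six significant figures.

∫_11^43 1/x^3 dx evaluates to 0.00386181.
Endpoint term: (f(11) + f(43))/2 = (0.000751315 + 1.25775e-05)/2 = 0.000381946.
Running total after boundary: 0.00424376.
k=1: B_{2}/(2)! × [f^{(1)}(43) − f^{(1)}(11)] = 1/12 × (-8.77501e-07 − (-0.000204904)) = 1.70022e-05.

S_1 ≈ 0.00426076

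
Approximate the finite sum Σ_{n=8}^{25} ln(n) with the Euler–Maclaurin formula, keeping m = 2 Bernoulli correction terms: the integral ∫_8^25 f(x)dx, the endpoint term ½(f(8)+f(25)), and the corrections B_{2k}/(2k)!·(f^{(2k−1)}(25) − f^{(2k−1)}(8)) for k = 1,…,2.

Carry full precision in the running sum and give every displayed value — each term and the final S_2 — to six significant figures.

S_2 ≈ 49.4784

∫_8^25 ln(x) dx evaluates to 46.8364.
Endpoint term: (f(8) + f(25))/2 = (2.07944 + 3.21888)/2 = 2.64916.
Running total after boundary: 49.4855.
Order-1 term: 1/12 · (0.0400000 − 0.125000) = -0.00708333.
After k=1: 49.4784.
Order-2 term: −1/720 · (0.000128000 − 0.00390625) = 5.24757e-06.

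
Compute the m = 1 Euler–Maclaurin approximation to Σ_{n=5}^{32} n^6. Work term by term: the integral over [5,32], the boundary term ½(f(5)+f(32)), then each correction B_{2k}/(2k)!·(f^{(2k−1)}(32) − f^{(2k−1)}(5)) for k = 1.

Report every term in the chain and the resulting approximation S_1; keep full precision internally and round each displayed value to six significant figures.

S_1 ≈ 5.46218e+09

Integral: ∫_5^32 x^6 dx = 4.90852e+09.
Boundary: ½(f(5) + f(32)) = ½(15625.0 + 1.07374e+09) = 5.36879e+08.
Running total after boundary: 5.44540e+09.
Correction k=1: B_{2}/2! · (f^{(1)}(32) − f^{(1)}(5)) = 1/12 · (2.01327e+08 − 18750.0) = 1.67757e+07.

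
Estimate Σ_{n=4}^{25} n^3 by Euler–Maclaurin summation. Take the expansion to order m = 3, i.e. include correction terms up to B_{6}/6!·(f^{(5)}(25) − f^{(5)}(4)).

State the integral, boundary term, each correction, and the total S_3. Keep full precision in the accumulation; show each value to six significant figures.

The integral term ∫_4^25 x^3 dx = 97592.2.
½[f(4) + f(25)] = ½[64.0000 + 15625.0] = 7844.50.
So far: 105437.
k=1: B_{2}/(2)! × [f^{(1)}(25) − f^{(1)}(4)] = 1/12 × (1875.00 − 48.0000) = 152.250.
Partial sum through k=1: 105589.
k=2: B_{4}/(4)! × [f^{(3)}(25) − f^{(3)}(4)] = −1/720 × (6.00000 − 6.00000) = 0.00000.
Partial sum through k=2: 105589.
k=3: B_{6}/(6)! × [f^{(5)}(25) − f^{(5)}(4)] = 1/30240 × (0.00000 − 0.00000) = 0.00000.

S_3 ≈ 105589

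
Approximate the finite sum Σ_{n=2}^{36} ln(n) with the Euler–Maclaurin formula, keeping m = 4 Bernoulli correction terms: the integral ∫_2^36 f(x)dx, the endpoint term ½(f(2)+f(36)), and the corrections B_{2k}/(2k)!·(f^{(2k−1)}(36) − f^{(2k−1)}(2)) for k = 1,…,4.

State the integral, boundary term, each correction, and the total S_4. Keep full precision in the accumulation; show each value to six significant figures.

∫_2^36 ln(x) dx evaluates to 93.6204.
Endpoint term: (f(2) + f(36))/2 = (0.693147 + 3.58352)/2 = 2.13833.
Running total after boundary: 95.7587.
Order-1 term: 1/12 · (0.0277778 − 0.500000) = -0.0393519.
After k=1: 95.7194.
Order-2 term: −1/720 · (4.28669e-05 − 0.250000) = 0.000347163.
After k=2: 95.7197.
Order-3 term: 1/30240 · (3.96916e-07 − 0.750000) = -2.48016e-05.
After k=3: 95.7197.
Order-4 term: −1/1209600 · (9.18787e-09 − 5.62500) = 4.65030e-06.

S_4 ≈ 95.7197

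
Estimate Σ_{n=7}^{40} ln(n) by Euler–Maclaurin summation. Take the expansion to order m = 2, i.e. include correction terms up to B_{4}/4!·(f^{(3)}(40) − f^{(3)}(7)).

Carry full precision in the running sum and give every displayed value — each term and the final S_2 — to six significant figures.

S_2 ≈ 103.741

∫_7^40 ln(x) dx evaluates to 100.934.
Boundary: ½(f(7) + f(40)) = ½(1.94591 + 3.68888) = 2.81739.
Running total after boundary: 103.751.
k=1: B_{2}/(2)! × [f^{(1)}(40) − f^{(1)}(7)] = 1/12 × (0.0250000 − 0.142857) = -0.00982143.
Partial sum through k=1: 103.741.
k=2: B_{4}/(4)! × [f^{(3)}(40) − f^{(3)}(7)] = −1/720 × (3.12500e-05 − 0.00583090) = 8.05507e-06.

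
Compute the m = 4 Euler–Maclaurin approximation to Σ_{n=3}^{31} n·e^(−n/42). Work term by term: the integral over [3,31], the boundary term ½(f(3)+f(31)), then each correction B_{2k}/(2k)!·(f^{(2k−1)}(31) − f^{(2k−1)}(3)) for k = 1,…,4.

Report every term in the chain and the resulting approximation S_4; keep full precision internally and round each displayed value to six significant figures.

The integral term ∫_3^31 x·e^(−x/42) dx = 294.088.
½[f(3) + f(31)] = ½[2.79319 + 14.8187] = 8.80596.
So far: 302.894.
Correction k=1: B_{2}/2! · (f^{(1)}(31) − f^{(1)}(3)) = 1/12 · (0.125197 − 0.864558) = -0.0616135.
Partial sum through k=1: 302.833.
Correction k=2: B_{4}/4! · (f^{(3)}(31) − f^{(3)}(3)) = −1/720 · (0.000612950 − 0.00154574) = 1.29554e-06.
Partial sum through k=2: 302.833.
Correction k=3: B_{6}/6! · (f^{(5)}(31) − f^{(5)}(3)) = 1/30240 · (6.54720e-07 − 1.47470e-06) = -2.71156e-11.
Partial sum through k=3: 302.833.
Correction k=4: B_{8}/8! · (f^{(7)}(31) − f^{(7)}(3)) = −1/1209600 · (5.45331e-10 − 1.17524e-09) = 5.20759e-16.

S_4 ≈ 302.833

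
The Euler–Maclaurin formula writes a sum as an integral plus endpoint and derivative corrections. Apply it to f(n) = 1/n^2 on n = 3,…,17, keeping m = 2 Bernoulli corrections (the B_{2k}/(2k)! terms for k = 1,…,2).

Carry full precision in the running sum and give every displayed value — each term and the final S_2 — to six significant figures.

S_2 ≈ 0.337797

Integral: ∫_3^17 1/x^2 dx = 0.274510.
Boundary: ½(f(3) + f(17)) = ½(0.111111 + 0.00346021) = 0.0572857.
So far: 0.331795.
Order-1 term: 1/12 · (-0.000407083 − (-0.0740741)) = 0.00613892.
After k=1: 0.337934.
Order-2 term: −1/720 · (-1.69031e-05 − (-0.0987654)) = -0.000137151.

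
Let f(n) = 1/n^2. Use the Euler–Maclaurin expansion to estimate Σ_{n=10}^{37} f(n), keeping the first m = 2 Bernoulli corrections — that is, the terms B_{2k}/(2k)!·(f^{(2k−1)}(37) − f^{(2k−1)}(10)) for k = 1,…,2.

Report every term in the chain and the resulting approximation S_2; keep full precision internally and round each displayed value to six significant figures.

The integral term ∫_10^37 1/x^2 dx = 0.0729730.
Endpoint term: (f(10) + f(37))/2 = (0.0100000 + 0.000730460)/2 = 0.00536523.
Integral + boundary = 0.0783382.
k=1: B_{2}/(2)! × [f^{(1)}(37) − f^{(1)}(10)] = 1/12 × (-3.94843e-05 − (-0.00200000)) = 0.000163376.
Running total after k=1: 0.0785016.
k=2: B_{4}/(4)! × [f^{(3)}(37) − f^{(3)}(10)] = −1/720 × (-3.46101e-07 − (-0.000240000)) = -3.32853e-07.

S_2 ≈ 0.0785012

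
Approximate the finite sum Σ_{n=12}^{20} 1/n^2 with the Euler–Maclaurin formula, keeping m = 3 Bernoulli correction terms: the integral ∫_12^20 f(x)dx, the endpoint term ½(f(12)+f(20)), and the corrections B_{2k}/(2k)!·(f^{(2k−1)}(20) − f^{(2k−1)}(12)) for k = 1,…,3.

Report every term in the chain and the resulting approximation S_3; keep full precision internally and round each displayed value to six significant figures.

S_3 ≈ 0.0381310

Integral: ∫_12^20 1/x^2 dx = 0.0333333.
Endpoint term: (f(12) + f(20))/2 = (0.00694444 + 0.00250000)/2 = 0.00472222.
Integral + boundary = 0.0380556.
Order-1 term: 1/12 · (-0.000250000 − (-0.00115741)) = 7.56173e-05.
After k=1: 0.0381312.
Order-2 term: −1/720 · (-7.50000e-06 − (-9.64506e-05)) = -1.23543e-07.
After k=2: 0.0381310.
Order-3 term: 1/30240 · (-5.62500e-07 − (-2.00939e-05)) = 6.45879e-10.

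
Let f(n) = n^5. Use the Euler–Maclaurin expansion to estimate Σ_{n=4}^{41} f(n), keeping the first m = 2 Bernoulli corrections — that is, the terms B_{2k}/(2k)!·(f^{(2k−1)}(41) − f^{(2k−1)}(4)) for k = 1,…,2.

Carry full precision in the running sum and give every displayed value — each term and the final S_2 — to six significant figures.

Integral: ∫_4^41 x^5 dx = 7.91683e+08.
Endpoint term: (f(4) + f(41))/2 = (1024.00 + 1.15856e+08)/2 = 5.79286e+07.
Running total after boundary: 8.49612e+08.
Order-1 term: 1/12 · (1.41288e+07 − 1280.00) = 1.17729e+06.
Running total after k=1: 8.50789e+08.
Order-2 term: −1/720 · (100860 − 960.000) = -138.750.

S_2 ≈ 8.50789e+08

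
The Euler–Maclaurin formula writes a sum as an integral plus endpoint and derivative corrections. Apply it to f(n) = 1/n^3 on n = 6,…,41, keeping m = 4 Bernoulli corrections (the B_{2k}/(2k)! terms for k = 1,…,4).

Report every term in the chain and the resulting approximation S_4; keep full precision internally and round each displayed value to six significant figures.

S_4 ≈ 0.0161046

∫_6^41 1/x^3 dx evaluates to 0.0135914.
Boundary: ½(f(6) + f(41)) = ½(0.00462963 + 1.45094e-05) = 0.00232207.
So far: 0.0159135.
Order-1 term: 1/12 · (-1.06166e-06 − (-0.00231481)) = 0.000192813.
After k=1: 0.0161063.
Order-2 term: −1/720 · (-1.26313e-08 − (-0.00128601)) = -1.78610e-06.
After k=2: 0.0161045.
Order-3 term: 1/30240 · (-3.15595e-10 − (-0.00150034)) = 4.96145e-08.
After k=3: 0.0161046.
Order-4 term: −1/1209600 · (-1.35174e-11 − (-0.00300069)) = -2.48073e-09.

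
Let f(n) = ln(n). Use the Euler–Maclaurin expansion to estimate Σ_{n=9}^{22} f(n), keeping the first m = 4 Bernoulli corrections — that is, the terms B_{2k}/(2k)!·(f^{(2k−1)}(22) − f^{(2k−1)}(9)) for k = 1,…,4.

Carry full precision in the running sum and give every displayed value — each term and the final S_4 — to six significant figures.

S_4 ≈ 37.8666

∫_9^22 ln(x) dx evaluates to 35.2279.
Boundary: ½(f(9) + f(22)) = ½(2.19722 + 3.09104) = 2.64413.
So far: 37.8720.
Correction k=1: B_{2}/2! · (f^{(1)}(22) − f^{(1)}(9)) = 1/12 · (0.0454545 − 0.111111) = -0.00547138.
Partial sum through k=1: 37.8666.
Correction k=2: B_{4}/4! · (f^{(3)}(22) − f^{(3)}(9)) = −1/720 · (0.000187829 − 0.00274348) = 3.54952e-06.
Partial sum through k=2: 37.8666.
Correction k=3: B_{6}/6! · (f^{(5)}(22) − f^{(5)}(9)) = 1/30240 · (4.65691e-06 − 0.000406442) = -1.32865e-08.
Partial sum through k=3: 37.8666.
Correction k=4: B_{8}/8! · (f^{(7)}(22) − f^{(7)}(9)) = −1/1209600 · (2.88651e-07 − 0.000150534) = 1.24211e-10.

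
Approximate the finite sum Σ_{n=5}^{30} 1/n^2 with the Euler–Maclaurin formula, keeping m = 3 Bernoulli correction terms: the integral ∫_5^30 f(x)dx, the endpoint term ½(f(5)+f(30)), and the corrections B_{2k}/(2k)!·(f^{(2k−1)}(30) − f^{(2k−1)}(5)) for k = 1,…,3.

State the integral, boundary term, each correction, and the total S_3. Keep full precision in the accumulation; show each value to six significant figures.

Integral: ∫_5^30 1/x^2 dx = 0.166667.
½[f(5) + f(30)] = ½[0.0400000 + 0.00111111] = 0.0205556.
So far: 0.187222.
Order-1 term: 1/12 · (-7.40741e-05 − (-0.0160000)) = 0.00132716.
Running total after k=1: 0.188549.
Order-2 term: −1/720 · (-9.87654e-07 − (-0.00768000)) = -1.06653e-05.
Running total after k=2: 0.188539.
Order-3 term: 1/30240 · (-3.29218e-08 − (-0.00921600)) = 3.04761e-07.

S_3 ≈ 0.188539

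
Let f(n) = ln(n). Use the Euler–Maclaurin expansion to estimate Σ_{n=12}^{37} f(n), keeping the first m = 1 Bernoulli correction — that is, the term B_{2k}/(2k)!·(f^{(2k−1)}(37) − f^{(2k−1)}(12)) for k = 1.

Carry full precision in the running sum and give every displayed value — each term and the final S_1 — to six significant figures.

∫_12^37 ln(x) dx evaluates to 78.7851.
Endpoint term: (f(12) + f(37))/2 = (2.48491 + 3.61092)/2 = 3.04791.
So far: 81.8330.
Correction k=1: B_{2}/2! · (f^{(1)}(37) − f^{(1)}(12)) = 1/12 · (0.0270270 − 0.0833333) = -0.00469219.

S_1 ≈ 81.8283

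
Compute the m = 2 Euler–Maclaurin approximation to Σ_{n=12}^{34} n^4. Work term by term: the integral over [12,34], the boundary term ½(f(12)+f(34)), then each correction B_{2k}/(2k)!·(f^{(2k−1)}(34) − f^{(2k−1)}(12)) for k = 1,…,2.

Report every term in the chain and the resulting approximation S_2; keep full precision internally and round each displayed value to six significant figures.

The integral term ∫_12^34 x^4 dx = 9.03732e+06.
Endpoint term: (f(12) + f(34))/2 = (20736.0 + 1.33634e+06)/2 = 678536.
So far: 9.71585e+06.
Correction k=1: B_{2}/2! · (f^{(1)}(34) − f^{(1)}(12)) = 1/12 · (157216 − 6912.00) = 12525.3.
Running total after k=1: 9.72838e+06.
Correction k=2: B_{4}/4! · (f^{(3)}(34) − f^{(3)}(12)) = −1/720 · (816.000 − 288.000) = -0.733333.

S_2 ≈ 9.72838e+06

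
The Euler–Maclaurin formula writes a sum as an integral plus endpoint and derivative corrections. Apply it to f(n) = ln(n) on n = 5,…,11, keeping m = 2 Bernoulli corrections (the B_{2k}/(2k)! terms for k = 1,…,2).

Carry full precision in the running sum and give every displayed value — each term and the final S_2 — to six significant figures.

The integral term ∫_5^11 ln(x) dx = 12.3297.
Boundary: ½(f(5) + f(11)) = ½(1.60944 + 2.39790) = 2.00367.
So far: 14.3333.
k=1: B_{2}/(2)! × [f^{(1)}(11) − f^{(1)}(5)] = 1/12 × (0.0909091 − 0.200000) = -0.00909091.
Running total after k=1: 14.3242.
k=2: B_{4}/(4)! × [f^{(3)}(11) − f^{(3)}(5)] = −1/720 × (0.00150263 − 0.0160000) = 2.01352e-05.

S_2 ≈ 14.3243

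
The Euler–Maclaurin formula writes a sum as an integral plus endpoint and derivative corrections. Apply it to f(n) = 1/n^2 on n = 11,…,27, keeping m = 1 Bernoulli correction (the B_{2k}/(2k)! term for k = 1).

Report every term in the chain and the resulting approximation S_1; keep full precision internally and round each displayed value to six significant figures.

The integral term ∫_11^27 1/x^2 dx = 0.0538721.
½[f(11) + f(27)] = ½[0.00826446 + 0.00137174] = 0.00481810.
Running total after boundary: 0.0586902.
k=1: B_{2}/(2)! × [f^{(1)}(27) − f^{(1)}(11)] = 1/12 × (-0.000101611 − (-0.00150263)) = 0.000116752.

S_1 ≈ 0.0588069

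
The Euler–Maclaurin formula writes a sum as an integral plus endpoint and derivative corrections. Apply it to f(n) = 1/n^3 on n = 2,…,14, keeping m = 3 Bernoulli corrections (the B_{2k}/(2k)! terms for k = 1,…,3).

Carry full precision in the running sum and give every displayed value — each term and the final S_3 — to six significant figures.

Integral: ∫_2^14 1/x^3 dx = 0.122449.
Endpoint term: (f(2) + f(14))/2 = (0.125000 + 0.000364431)/2 = 0.0626822.
Integral + boundary = 0.185131.
Correction k=1: B_{2}/2! · (f^{(1)}(14) − f^{(1)}(2)) = 1/12 · (-7.80925e-05 − (-0.187500)) = 0.0156185.
Partial sum through k=1: 0.200750.
Correction k=2: B_{4}/4! · (f^{(3)}(14) − f^{(3)}(2)) = −1/720 · (-7.96862e-06 − (-0.937500)) = -0.00130207.
Partial sum through k=2: 0.199448.
Correction k=3: B_{6}/6! · (f^{(5)}(14) − f^{(5)}(2)) = 1/30240 · (-1.70756e-06 − (-9.84375)) = 0.000325521.

S_3 ≈ 0.199773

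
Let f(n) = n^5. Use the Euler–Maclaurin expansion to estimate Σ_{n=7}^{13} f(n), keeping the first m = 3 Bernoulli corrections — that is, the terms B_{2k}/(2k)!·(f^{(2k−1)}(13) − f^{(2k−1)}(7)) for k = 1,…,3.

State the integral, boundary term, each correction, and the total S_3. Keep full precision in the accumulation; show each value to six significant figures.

The integral term ∫_7^13 x^5 dx = 784860.
½[f(7) + f(13)] = ½[16807.0 + 371293] = 194050.
Running total after boundary: 978910.
Order-1 term: 1/12 · (142805 − 12005.0) = 10900.0.
After k=1: 989810.
Order-2 term: −1/720 · (10140.0 − 2940.00) = -10.0000.
After k=2: 989800.
Order-3 term: 1/30240 · (120.000 − 120.000) = 0.00000.

S_3 ≈ 989800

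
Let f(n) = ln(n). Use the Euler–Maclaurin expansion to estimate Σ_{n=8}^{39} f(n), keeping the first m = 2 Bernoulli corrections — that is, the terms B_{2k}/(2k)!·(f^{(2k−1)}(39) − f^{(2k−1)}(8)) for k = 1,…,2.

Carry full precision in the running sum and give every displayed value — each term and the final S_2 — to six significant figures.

Integral: ∫_8^39 ln(x) dx = 95.2434.
Boundary: ½(f(8) + f(39)) = ½(2.07944 + 3.66356) = 2.87150.
Running total after boundary: 98.1149.
k=1: B_{2}/(2)! × [f^{(1)}(39) − f^{(1)}(8)] = 1/12 × (0.0256410 − 0.125000) = -0.00827991.
Partial sum through k=1: 98.1066.
k=2: B_{4}/(4)! × [f^{(3)}(39) − f^{(3)}(8)] = −1/720 × (3.37160e-05 − 0.00390625) = 5.37852e-06.

S_2 ≈ 98.1066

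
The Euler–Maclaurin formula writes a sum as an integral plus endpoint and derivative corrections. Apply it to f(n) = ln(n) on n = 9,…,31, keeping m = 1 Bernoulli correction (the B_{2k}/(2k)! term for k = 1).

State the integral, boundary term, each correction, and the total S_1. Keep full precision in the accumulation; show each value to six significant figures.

Integral: ∫_9^31 ln(x) dx = 64.6786.
Endpoint term: (f(9) + f(31))/2 = (2.19722 + 3.43399)/2 = 2.81561.
Running total after boundary: 67.4942.
Order-1 term: 1/12 · (0.0322581 − 0.111111) = -0.00657109.

S_1 ≈ 67.4876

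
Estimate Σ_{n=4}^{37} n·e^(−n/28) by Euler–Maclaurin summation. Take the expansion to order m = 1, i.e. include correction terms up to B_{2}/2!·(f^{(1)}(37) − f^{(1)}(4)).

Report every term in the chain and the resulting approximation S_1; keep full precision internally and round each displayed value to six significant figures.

Integral: ∫_4^37 x·e^(−x/28) dx = 291.230.
Boundary: ½(f(4) + f(37)) = ½(3.46751 + 9.86990) = 6.66870.
Running total after boundary: 297.899.
k=1: B_{2}/(2)! × [f^{(1)}(37) − f^{(1)}(4)] = 1/12 × (-0.0857423 − 0.743038) = -0.0690650.

S_1 ≈ 297.830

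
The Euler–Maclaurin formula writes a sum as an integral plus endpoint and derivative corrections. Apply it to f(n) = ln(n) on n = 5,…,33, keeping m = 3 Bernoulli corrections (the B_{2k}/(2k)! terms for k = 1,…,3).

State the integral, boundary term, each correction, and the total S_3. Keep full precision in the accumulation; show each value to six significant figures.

S_3 ≈ 81.8764

The integral term ∫_5^33 ln(x) dx = 79.3376.
Endpoint term: (f(5) + f(33))/2 = (1.60944 + 3.49651)/2 = 2.55297.
So far: 81.8905.
k=1: B_{2}/(2)! × [f^{(1)}(33) − f^{(1)}(5)] = 1/12 × (0.0303030 − 0.200000) = -0.0141414.
After k=1: 81.8764.
k=2: B_{4}/(4)! × [f^{(3)}(33) − f^{(3)}(5)] = −1/720 × (5.56529e-05 − 0.0160000) = 2.21449e-05.
After k=2: 81.8764.
k=3: B_{6}/(6)! × [f^{(5)}(33) − f^{(5)}(5)] = 1/30240 × (6.13256e-07 − 0.00768000) = -2.53948e-07.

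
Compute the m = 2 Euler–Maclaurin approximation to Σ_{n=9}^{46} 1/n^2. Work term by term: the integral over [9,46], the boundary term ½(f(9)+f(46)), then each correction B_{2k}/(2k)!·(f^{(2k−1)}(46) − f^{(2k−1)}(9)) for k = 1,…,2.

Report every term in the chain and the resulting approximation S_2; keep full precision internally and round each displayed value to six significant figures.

The integral term ∫_9^46 1/x^2 dx = 0.0893720.
½[f(9) + f(46)] = ½[0.0123457 + 0.000472590] = 0.00640913.
So far: 0.0957811.
Order-1 term: 1/12 · (-2.05474e-05 − (-0.00274348)) = 0.000226911.
Partial sum through k=1: 0.0960080.
Order-2 term: −1/720 · (-1.16526e-07 − (-0.000406442)) = -5.64341e-07.

S_2 ≈ 0.0960075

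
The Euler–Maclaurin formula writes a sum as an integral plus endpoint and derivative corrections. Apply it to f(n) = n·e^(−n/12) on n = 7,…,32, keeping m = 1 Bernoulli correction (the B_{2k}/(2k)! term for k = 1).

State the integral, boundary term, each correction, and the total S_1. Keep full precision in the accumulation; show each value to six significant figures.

S_1 ≈ 93.5806

Integral: ∫_7^32 x·e^(−x/12) dx = 90.5448.
Endpoint term: (f(7) + f(32))/2 = (3.90625 + 2.22347)/2 = 3.06486.
Integral + boundary = 93.6096.
Correction k=1: B_{2}/2! · (f^{(1)}(32) − f^{(1)}(7)) = 1/12 · (-0.115806 − 0.232515) = -0.0290267.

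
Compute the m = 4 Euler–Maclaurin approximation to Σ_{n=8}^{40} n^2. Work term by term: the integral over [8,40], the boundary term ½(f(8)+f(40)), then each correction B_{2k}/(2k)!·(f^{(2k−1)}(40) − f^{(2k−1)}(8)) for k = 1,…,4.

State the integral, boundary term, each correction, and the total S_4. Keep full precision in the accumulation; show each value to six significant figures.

S_4 ≈ 22000.0

∫_8^40 x^2 dx evaluates to 21162.7.
Boundary: ½(f(8) + f(40)) = ½(64.0000 + 1600.00) = 832.000.
So far: 21994.7.
k=1: B_{2}/(2)! × [f^{(1)}(40) − f^{(1)}(8)] = 1/12 × (80.0000 − 16.0000) = 5.33333.
Running total after k=1: 22000.0.
k=2: B_{4}/(4)! × [f^{(3)}(40) − f^{(3)}(8)] = −1/720 × (0.00000 − 0.00000) = 0.00000.
Running total after k=2: 22000.0.
k=3: B_{6}/(6)! × [f^{(5)}(40) − f^{(5)}(8)] = 1/30240 × (0.00000 − 0.00000) = 0.00000.
Running total after k=3: 22000.0.
k=4: B_{8}/(8)! × [f^{(7)}(40) − f^{(7)}(8)] = −1/1209600 × (0.00000 − 0.00000) = 0.00000.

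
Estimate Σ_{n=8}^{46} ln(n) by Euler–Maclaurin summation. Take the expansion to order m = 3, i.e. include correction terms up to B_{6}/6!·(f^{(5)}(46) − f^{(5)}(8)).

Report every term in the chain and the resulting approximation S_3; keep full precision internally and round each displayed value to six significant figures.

∫_8^46 ln(x) dx evaluates to 121.482.
Boundary: ½(f(8) + f(46)) = ½(2.07944 + 3.82864) = 2.95404.
So far: 124.436.
Order-1 term: 1/12 · (0.0217391 − 0.125000) = -0.00860507.
After k=1: 124.427.
Order-2 term: −1/720 · (2.05474e-05 − 0.00390625) = 5.39681e-06.
After k=2: 124.427.
Order-3 term: 1/30240 · (1.16526e-07 − 0.000732422) = -2.42164e-08.

S_3 ≈ 124.427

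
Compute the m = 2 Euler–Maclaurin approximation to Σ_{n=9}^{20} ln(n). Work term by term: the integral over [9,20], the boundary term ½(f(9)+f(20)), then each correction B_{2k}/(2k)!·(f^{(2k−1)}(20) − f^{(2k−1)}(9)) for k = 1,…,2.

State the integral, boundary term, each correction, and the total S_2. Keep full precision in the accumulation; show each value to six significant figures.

Integral: ∫_9^20 ln(x) dx = 29.1396.
Endpoint term: (f(9) + f(20))/2 = (2.19722 + 2.99573)/2 = 2.59648.
Integral + boundary = 31.7361.
Order-1 term: 1/12 · (0.0500000 − 0.111111) = -0.00509259.
Partial sum through k=1: 31.7310.
Order-2 term: −1/720 · (0.000250000 − 0.00274348) = 3.46317e-06.

S_2 ≈ 31.7310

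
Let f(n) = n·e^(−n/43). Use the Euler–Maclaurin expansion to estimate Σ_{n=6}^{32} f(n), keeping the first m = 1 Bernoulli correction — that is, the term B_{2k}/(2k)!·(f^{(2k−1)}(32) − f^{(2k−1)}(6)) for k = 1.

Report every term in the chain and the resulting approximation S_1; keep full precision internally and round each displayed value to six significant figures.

The integral term ∫_6^32 x·e^(−x/43) dx = 300.325.
Boundary: ½(f(6) + f(32)) = ½(5.21858 + 15.2039) = 10.2112.
Running total after boundary: 310.536.
Order-1 term: 1/12 · (0.121543 − 0.748400) = -0.0522382.

S_1 ≈ 310.484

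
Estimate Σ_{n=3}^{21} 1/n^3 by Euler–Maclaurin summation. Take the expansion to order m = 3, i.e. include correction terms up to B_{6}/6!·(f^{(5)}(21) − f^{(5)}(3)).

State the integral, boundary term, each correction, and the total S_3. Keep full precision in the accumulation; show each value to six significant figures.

The integral term ∫_3^21 1/x^3 dx = 0.0544218.
½[f(3) + f(21)] = ½[0.0370370 + 0.000107980] = 0.0185725.
Running total after boundary: 0.0729943.
Correction k=1: B_{2}/2! · (f^{(1)}(21) − f^{(1)}(3)) = 1/12 · (-1.54257e-05 − (-0.0370370)) = 0.00308513.
After k=1: 0.0760794.
Correction k=2: B_{4}/4! · (f^{(3)}(21) − f^{(3)}(3)) = −1/720 · (-6.99577e-07 − (-0.0823045)) = -0.000114311.
After k=2: 0.0759651.
Correction k=3: B_{6}/6! · (f^{(5)}(21) − f^{(5)}(3)) = 1/30240 · (-6.66264e-08 − (-0.384088)) = 1.27013e-05.

S_3 ≈ 0.0759778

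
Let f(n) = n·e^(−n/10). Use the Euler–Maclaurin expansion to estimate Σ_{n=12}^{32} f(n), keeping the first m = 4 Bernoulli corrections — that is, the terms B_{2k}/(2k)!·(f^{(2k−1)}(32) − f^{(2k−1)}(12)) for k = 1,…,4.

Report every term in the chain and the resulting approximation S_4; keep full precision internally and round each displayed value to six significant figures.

S_4 ≈ 51.5995

The integral term ∫_12^32 x·e^(−x/10) dx = 49.1426.
Endpoint term: (f(12) + f(32))/2 = (3.61433 + 1.30439)/2 = 2.45936.
Running total after boundary: 51.6020.
Order-1 term: 1/12 · (-0.0896768 − (-0.0602388)) = -0.00245317.
Running total after k=1: 51.5995.
Order-2 term: −1/720 · (-8.15244e-05 − 0.00542150) = 7.64308e-06.
Running total after k=2: 51.5995.
Order-3 term: 1/30240 · (7.33720e-06 − 0.000114454) = -3.54222e-09.
Running total after k=3: 51.5995.
Order-4 term: −1/1209600 · (1.54896e-07 − 1.74693e-06) = 1.31616e-12.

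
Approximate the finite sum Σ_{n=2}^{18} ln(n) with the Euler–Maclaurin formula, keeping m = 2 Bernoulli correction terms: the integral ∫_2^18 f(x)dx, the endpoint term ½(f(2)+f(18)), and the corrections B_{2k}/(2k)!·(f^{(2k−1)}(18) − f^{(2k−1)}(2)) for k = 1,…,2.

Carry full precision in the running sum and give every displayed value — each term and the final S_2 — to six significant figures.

∫_2^18 ln(x) dx evaluates to 34.6404.
Boundary: ½(f(2) + f(18)) = ½(0.693147 + 2.89037) = 1.79176.
Integral + boundary = 36.4322.
k=1: B_{2}/(2)! × [f^{(1)}(18) − f^{(1)}(2)] = 1/12 × (0.0555556 − 0.500000) = -0.0370370.
After k=1: 36.3951.
k=2: B_{4}/(4)! × [f^{(3)}(18) − f^{(3)}(2)] = −1/720 × (0.000342936 − 0.250000) = 0.000346746.

S_2 ≈ 36.3955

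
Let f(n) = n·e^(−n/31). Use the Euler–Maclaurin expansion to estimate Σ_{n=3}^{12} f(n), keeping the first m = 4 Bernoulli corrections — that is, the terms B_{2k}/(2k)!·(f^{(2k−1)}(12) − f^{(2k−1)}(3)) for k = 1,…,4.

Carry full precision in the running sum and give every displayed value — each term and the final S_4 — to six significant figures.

The integral term ∫_3^12 x·e^(−x/31) dx = 51.6392.
½[f(3) + f(12)] = ½[2.72328 + 8.14830] = 5.43579.
Integral + boundary = 57.0750.
Order-1 term: 1/12 · (0.416177 − 0.819913) = -0.0336447.
Partial sum through k=1: 57.0414.
Order-2 term: −1/720 · (0.00184623 − 0.00274239) = 1.24466e-06.
Partial sum through k=2: 57.0414.
Order-3 term: 1/30240 · (3.39167e-06 − 4.81955e-06) = -4.72183e-11.
Partial sum through k=3: 57.0414.
Order-4 term: −1/1209600 · (5.05950e-09 − 7.06079e-09) = 1.65450e-15.

S_4 ≈ 57.0414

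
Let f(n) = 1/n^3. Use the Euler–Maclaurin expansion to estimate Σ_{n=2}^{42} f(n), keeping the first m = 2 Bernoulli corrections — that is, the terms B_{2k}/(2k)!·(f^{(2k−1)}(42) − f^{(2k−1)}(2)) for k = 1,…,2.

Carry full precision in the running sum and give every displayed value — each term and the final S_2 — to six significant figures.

Integral: ∫_2^42 1/x^3 dx = 0.124717.
½[f(2) + f(42)] = ½[0.125000 + 1.34975e-05] = 0.0625067.
Integral + boundary = 0.187223.
k=1: B_{2}/(2)! × [f^{(1)}(42) − f^{(1)}(2)] = 1/12 × (-9.64104e-07 − (-0.187500)) = 0.0156249.
After k=1: 0.202848.
k=2: B_{4}/(4)! × [f^{(3)}(42) − f^{(3)}(2)] = −1/720 × (-1.09309e-08 − (-0.937500)) = -0.00130208.

S_2 ≈ 0.201546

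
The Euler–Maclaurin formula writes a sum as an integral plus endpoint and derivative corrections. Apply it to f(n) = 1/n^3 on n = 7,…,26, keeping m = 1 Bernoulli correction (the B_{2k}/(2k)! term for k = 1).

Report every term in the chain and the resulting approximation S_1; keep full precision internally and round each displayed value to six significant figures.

S_1 ≈ 0.0110542

The integral term ∫_7^26 1/x^3 dx = 0.00946444.
½[f(7) + f(26)] = ½[0.00291545 + 5.68958e-05] = 0.00148617.
Integral + boundary = 0.0109506.
Order-1 term: 1/12 · (-6.56490e-06 − (-0.00124948)) = 0.000103576.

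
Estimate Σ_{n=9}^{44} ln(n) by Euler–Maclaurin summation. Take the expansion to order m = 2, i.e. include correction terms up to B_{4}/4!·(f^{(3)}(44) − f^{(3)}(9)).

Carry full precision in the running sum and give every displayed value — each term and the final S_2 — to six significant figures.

S_2 ≈ 114.713

Integral: ∫_9^44 ln(x) dx = 111.729.
Boundary: ½(f(9) + f(44)) = ½(2.19722 + 3.78419) = 2.99071.
Integral + boundary = 114.720.
Correction k=1: B_{2}/2! · (f^{(1)}(44) − f^{(1)}(9)) = 1/12 · (0.0227273 − 0.111111) = -0.00736532.
After k=1: 114.713.
Correction k=2: B_{4}/4! · (f^{(3)}(44) − f^{(3)}(9)) = −1/720 · (2.34786e-05 − 0.00274348) = 3.77779e-06.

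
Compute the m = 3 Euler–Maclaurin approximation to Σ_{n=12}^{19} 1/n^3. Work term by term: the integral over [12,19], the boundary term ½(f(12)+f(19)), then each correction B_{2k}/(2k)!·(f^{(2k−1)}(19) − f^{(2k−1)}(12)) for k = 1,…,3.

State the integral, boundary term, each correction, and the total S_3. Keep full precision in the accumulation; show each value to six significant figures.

S_3 ≈ 0.00245954

∫_12^19 1/x^3 dx evaluates to 0.00208718.
Endpoint term: (f(12) + f(19))/2 = (0.000578704 + 0.000145794)/2 = 0.000362249.
Running total after boundary: 0.00244943.
k=1: B_{2}/(2)! × [f^{(1)}(19) − f^{(1)}(12)] = 1/12 × (-2.30201e-05 − (-0.000144676)) = 1.01380e-05.
After k=1: 0.00245957.
k=2: B_{4}/(4)! × [f^{(3)}(19) − f^{(3)}(12)] = −1/720 × (-1.27535e-06 − (-2.00939e-05)) = -2.61368e-08.
After k=2: 0.00245954.
k=3: B_{6}/(6)! × [f^{(5)}(19) − f^{(5)}(12)] = 1/30240 × (-1.48379e-07 − (-5.86071e-06)) = 1.88900e-10.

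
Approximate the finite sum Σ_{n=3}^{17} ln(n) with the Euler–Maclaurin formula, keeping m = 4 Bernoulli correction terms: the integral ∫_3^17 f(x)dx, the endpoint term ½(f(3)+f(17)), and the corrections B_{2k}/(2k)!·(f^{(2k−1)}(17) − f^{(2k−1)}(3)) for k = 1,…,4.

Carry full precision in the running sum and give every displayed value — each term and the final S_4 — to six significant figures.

S_4 ≈ 32.8119

∫_3^17 ln(x) dx evaluates to 30.8688.
Endpoint term: (f(3) + f(17))/2 = (1.09861 + 2.83321)/2 = 1.96591.
So far: 32.8347.
Correction k=1: B_{2}/2! · (f^{(1)}(17) − f^{(1)}(3)) = 1/12 · (0.0588235 − 0.333333) = -0.0228758.
Running total after k=1: 32.8118.
Correction k=2: B_{4}/4! · (f^{(3)}(17) − f^{(3)}(3)) = −1/720 · (0.000407083 − 0.0740741) = 0.000102315.
Running total after k=2: 32.8119.
Correction k=3: B_{6}/6! · (f^{(5)}(17) − f^{(5)}(3)) = 1/30240 · (1.69031e-05 − 0.0987654) = -3.26549e-06.
Running total after k=3: 32.8119.
Correction k=4: B_{8}/8! · (f^{(7)}(17) − f^{(7)}(3)) = −1/1209600 · (1.75465e-06 − 0.329218) = 2.72170e-07.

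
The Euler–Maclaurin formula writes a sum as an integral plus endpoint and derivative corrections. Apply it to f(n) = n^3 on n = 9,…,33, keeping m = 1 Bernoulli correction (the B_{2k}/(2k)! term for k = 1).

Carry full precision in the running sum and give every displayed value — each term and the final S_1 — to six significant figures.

S_1 ≈ 313425

The integral term ∫_9^33 x^3 dx = 294840.
½[f(9) + f(33)] = ½[729.000 + 35937.0] = 18333.0.
So far: 313173.
Order-1 term: 1/12 · (3267.00 − 243.000) = 252.000.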